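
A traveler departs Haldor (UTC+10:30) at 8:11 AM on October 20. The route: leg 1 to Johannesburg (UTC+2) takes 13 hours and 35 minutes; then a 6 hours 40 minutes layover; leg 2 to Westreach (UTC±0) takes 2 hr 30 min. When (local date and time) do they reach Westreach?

8:26 PM on October 20

Convert departure to UTC: 8:11 AM − 10:30 = 9:41 PM UTC on Oct 19.
Add 13 hours 35 minutes leg 1 → 11:16 AM UTC (Oct 20).
Add 6 hours and 40 minutes layover in Johannesburg → 5:56 PM UTC.
Add 2 hours 30 minutes leg 2 → 8:26 PM UTC.
Westreach is UTC+0, so local arrival is the same: 8:26 PM on Oct 20.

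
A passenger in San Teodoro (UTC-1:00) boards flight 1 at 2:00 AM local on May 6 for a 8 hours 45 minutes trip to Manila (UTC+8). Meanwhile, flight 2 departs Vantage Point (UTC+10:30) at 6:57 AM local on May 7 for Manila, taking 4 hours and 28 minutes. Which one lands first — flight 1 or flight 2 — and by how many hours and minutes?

the first, by 13 hours 10 minutes

Flight 1 in UTC: 2:00 AM + 1:00 = 3:00 AM on May 6.
+8 hours and 45 minutes → arrive 11:45 AM UTC on May 6.
Flight 2 in UTC: 6:57 AM − 10:30 = 8:27 PM on May 6.
+4 hours 28 minutes → arrive 12:55 AM UTC on May 7.
Flight 1 lands earlier by 13 hours 10 minutes.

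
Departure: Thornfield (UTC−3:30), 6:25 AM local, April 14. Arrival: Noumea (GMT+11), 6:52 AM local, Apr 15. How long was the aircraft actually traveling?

9 hours 57 minutes

Departure in UTC: 6:25 AM + 3:30 = 9:55 AM on Apr 14.
Arrival in UTC: 6:52 AM − 11:00 = 7:52 PM on Apr 14.
Elapsed = 7:52 PM − 9:55 AM = 9 hours 57 minutes.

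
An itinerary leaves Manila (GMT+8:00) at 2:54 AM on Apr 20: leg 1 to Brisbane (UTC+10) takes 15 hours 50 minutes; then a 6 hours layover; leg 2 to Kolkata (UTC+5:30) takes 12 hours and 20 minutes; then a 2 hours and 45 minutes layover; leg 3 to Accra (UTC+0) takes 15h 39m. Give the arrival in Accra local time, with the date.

Convert departure to UTC: 2:54 AM − 8:00 = 6:54 PM UTC on Apr 19.
Add 15 hours 50 minutes leg 1 → 10:44 AM UTC (Apr 20).
Add 6 hours layover in Brisbane → 4:44 PM UTC.
Add 12 hours and 20 minutes leg 2 → 5:04 AM UTC (Apr 21).
Add 2 hours and 45 minutes layover in Kolkata → 7:49 AM UTC.
Add 15 hours 39 minutes leg 3 → 11:28 PM UTC.
Accra is UTC+0, so local arrival is the same: 11:28 PM on Apr 21.

11:28 PM on Apr 21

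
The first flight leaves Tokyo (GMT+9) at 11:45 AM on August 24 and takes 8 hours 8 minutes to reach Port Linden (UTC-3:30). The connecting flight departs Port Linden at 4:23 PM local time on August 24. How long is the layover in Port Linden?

9 hours

Convert departure to UTC: 11:45 AM − 9:00 = 2:45 AM UTC on Aug 24.
Add 8 hours 8 minutes flight time → 10:53 AM UTC.
Port Linden is UTC−3:30, so local arrival = 10:53 AM − 3:30 = 7:23 AM on Aug 24.
Layover = 4:23 PM − 7:23 AM = 9 hours.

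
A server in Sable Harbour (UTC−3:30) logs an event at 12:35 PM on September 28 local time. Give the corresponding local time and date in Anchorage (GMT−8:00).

8:05 AM on September 28

Anchorage is 4:30 behind Sable Harbour.
Shift by the zone difference: 12:35 PM − 4:30 = 8:05 AM on Sep 28 in Anchorage.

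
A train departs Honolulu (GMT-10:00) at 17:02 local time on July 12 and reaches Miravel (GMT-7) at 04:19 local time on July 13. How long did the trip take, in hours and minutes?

Departure in UTC: 17:02 + 10:00 = 03:02 on Jul 13.
Arrival in UTC: 04:19 + 7:00 = 11:19 on Jul 13.
Elapsed = 11:19 − 03:02 = 8 hours 17 minutes.

8 hours 17 minutes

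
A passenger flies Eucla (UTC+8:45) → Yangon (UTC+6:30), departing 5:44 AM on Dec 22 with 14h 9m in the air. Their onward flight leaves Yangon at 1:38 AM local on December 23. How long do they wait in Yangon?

8 hours

Convert departure to UTC: 5:44 AM − 8:45 = 8:59 PM UTC on Dec 21.
Add 14 hours 9 minutes flight time → 11:08 AM UTC (Dec 22).
Yangon is UTC+6:30, so local arrival = 11:08 AM + 6:30 = 5:38 PM on Dec 22.
Layover = 1:38 AM − 5:38 PM (+1 day) = 8 hours.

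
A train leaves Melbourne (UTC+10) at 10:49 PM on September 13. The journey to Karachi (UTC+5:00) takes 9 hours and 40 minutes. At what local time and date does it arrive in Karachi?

3:29 AM on September 14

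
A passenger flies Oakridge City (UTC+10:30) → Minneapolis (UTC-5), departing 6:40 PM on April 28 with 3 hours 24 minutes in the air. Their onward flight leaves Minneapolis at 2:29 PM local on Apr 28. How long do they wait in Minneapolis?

7 hours 55 minutes

Convert departure to UTC: 6:40 PM − 10:30 = 8:10 AM UTC on Apr 28.
Add 3 hours 24 minutes flight time → 11:34 AM UTC.
Minneapolis is UTC−5:00, so local arrival = 11:34 AM − 5:00 = 6:34 AM on Apr 28.
Layover = 2:29 PM − 6:34 AM = 7 hours 55 minutes.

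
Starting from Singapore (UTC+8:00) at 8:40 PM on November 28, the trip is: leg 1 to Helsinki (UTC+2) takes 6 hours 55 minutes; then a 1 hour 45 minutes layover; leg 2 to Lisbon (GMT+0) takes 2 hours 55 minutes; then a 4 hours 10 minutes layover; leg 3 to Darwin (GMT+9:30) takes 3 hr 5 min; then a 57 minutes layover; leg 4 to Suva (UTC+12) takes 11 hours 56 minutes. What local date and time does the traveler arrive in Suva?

Convert departure to UTC: 8:40 PM − 8:00 = 12:40 PM UTC on Nov 28.
Add 6 hours and 55 minutes leg 1 → 7:35 PM UTC.
Add 1 hour 45 minutes layover in Helsinki → 9:20 PM UTC.
Add 2 hours 55 minutes leg 2 → 12:15 AM UTC (Nov 29).
Add 4 hours 10 minutes layover in Lisbon → 4:25 AM UTC.
Add 3 hours 5 minutes leg 3 → 7:30 AM UTC.
Add 57 minutes layover in Darwin → 8:27 AM UTC.
Add 11 hours and 56 minutes leg 4 → 8:23 PM UTC.
Suva is UTC+12:00, so local arrival = 8:23 PM + 12:00 = 8:23 AM on Nov 30.

8:23 AM on November 30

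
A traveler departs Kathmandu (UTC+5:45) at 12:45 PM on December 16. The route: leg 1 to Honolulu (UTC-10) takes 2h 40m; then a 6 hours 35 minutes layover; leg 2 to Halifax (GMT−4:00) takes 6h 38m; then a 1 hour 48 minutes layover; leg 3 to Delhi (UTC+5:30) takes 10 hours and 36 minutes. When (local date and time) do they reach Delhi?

Convert departure to UTC: 12:45 PM − 5:45 = 7:00 AM UTC on Dec 16.
Add 2 hours 40 minutes leg 1 → 9:40 AM UTC.
Add 6 hours 35 minutes layover in Honolulu → 4:15 PM UTC.
Add 6 hours 38 minutes leg 2 → 10:53 PM UTC.
Add 1 hour 48 minutes layover in Halifax → 12:41 AM UTC (Dec 17).
Add 10 hours 36 minutes leg 3 → 11:17 AM UTC.
Delhi is UTC+5:30, so local arrival = 11:17 AM + 5:30 = 4:47 PM on Dec 17.

4:47 PM on Dec 17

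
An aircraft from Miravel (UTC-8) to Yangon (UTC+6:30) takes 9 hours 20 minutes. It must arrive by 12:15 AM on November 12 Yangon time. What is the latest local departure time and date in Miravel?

Target arrival in UTC: 12:15 AM − 6:30 = 5:45 PM on Nov 11.
Subtract 9 hours and 20 minutes → departure 8:25 AM UTC on Nov 11.
Miravel is UTC−8:00: 8:25 AM − 8:00 = 12:25 AM on Nov 11.

12:25 AM on November 11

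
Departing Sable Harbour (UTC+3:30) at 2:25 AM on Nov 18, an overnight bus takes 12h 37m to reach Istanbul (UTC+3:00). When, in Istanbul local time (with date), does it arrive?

Convert departure to UTC: 2:25 AM − 3:30 = 10:55 PM UTC on Nov 17.
Add 12 hours 37 minutes travel time → 11:32 AM UTC (Nov 18).
Istanbul is UTC+3:00, so local arrival = 11:32 AM + 3:00 = 2:32 PM on Nov 18.

2:32 PM on November 18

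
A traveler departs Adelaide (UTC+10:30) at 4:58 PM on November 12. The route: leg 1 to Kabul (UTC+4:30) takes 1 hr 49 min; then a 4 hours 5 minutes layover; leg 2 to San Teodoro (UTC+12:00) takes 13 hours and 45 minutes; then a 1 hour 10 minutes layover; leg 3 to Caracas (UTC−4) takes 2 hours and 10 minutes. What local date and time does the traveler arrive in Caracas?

1:27 AM on Nov 13

Convert departure to UTC: 4:58 PM − 10:30 = 6:28 AM UTC on Nov 12.
Add 1 hour and 49 minutes leg 1 → 8:17 AM UTC.
Add 4 hours and 5 minutes layover in Kabul → 12:22 PM UTC.
Add 13 hours 45 minutes leg 2 → 2:07 AM UTC (Nov 13).
Add 1 hour 10 minutes layover in San Teodoro → 3:17 AM UTC.
Add 2 hours 10 minutes leg 3 → 5:27 AM UTC.
Caracas is UTC−4:00, so local arrival = 5:27 AM − 4:00 = 1:27 AM on Nov 13.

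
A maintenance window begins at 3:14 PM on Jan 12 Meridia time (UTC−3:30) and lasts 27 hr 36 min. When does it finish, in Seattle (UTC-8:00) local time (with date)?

2:20 PM on Jan 13

Convert start to UTC: 3:14 PM + 3:30 = 6:44 PM UTC on Jan 12.
Add 27 hours 36 minutes duration → 10:20 PM UTC (Jan 13).
Seattle is UTC−8:00, so local end time = 10:20 PM − 8:00 = 2:20 PM on Jan 13.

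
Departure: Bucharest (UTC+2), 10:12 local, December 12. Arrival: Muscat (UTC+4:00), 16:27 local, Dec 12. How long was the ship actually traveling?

4 hours 15 minutes

Muscat is 2:00 ahead of Bucharest.
Clock-face elapsed time (ignoring zones) is 6 hours 15 minutes.
Actual elapsed = 6 hours 15 minutes − 2:00 = 4 hours 15 minutes.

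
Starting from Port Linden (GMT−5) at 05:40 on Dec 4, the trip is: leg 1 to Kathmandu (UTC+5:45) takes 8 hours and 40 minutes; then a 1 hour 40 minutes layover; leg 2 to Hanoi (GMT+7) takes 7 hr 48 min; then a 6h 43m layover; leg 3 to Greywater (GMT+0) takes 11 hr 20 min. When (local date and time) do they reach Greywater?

22:51 on Dec 5

Convert departure to UTC: 05:40 + 5:00 = 10:40 UTC on Dec 4.
Add 8 hours 40 minutes leg 1 → 19:20 UTC.
Add 1 hour and 40 minutes layover in Kathmandu → 21:00 UTC.
Add 7 hours and 48 minutes leg 2 → 04:48 UTC (Dec 5).
Add 6 hours 43 minutes layover in Hanoi → 11:31 UTC.
Add 11 hours 20 minutes leg 3 → 22:51 UTC.
Greywater is UTC+0, so local arrival is the same: 22:51 on Dec 5.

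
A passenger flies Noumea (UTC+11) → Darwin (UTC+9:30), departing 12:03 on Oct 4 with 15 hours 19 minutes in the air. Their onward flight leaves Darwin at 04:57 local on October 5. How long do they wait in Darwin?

3 hours 5 minutes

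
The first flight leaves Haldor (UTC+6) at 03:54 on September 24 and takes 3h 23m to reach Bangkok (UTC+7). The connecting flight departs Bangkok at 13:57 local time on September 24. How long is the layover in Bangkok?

Convert departure to UTC: 03:54 − 6:00 = 21:54 UTC on Sep 23.
Add 3 hours and 23 minutes flight time → 01:17 UTC (Sep 24).
Bangkok is UTC+7:00, so local arrival = 01:17 + 7:00 = 08:17 on Sep 24.
Layover = 13:57 − 08:17 = 5 hours 40 minutes.

5 hours 40 minutes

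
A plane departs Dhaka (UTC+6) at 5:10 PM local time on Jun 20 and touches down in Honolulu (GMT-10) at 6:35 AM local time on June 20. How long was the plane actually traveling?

Honolulu is 16:00 behind Dhaka.
Clock-face elapsed time (ignoring zones) is −10 hours 35 minutes.
Actual elapsed = −10 hours 35 minutes + 16:00 = 5 hours 25 minutes.

5 hours 25 minutes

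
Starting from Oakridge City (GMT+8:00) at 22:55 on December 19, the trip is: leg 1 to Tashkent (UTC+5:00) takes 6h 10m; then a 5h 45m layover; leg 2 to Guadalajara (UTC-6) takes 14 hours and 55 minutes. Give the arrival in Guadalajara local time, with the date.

11:45 on December 20

Convert departure to UTC: 22:55 − 8:00 = 14:55 UTC on Dec 19.
Add 6 hours 10 minutes leg 1 → 21:05 UTC.
Add 5 hours 45 minutes layover in Tashkent → 02:50 UTC (Dec 20).
Add 14 hours 55 minutes leg 2 → 17:45 UTC.
Guadalajara is UTC−6:00, so local arrival = 17:45 − 6:00 = 11:45 on Dec 20.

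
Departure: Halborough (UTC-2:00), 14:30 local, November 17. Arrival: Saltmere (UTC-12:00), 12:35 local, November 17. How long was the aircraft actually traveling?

Departure in UTC: 14:30 + 2:00 = 16:30 on Nov 17.
Arrival in UTC: 12:35 + 12:00 = 00:35 on Nov 18.
Elapsed = 00:35 − 16:30 (+1 day) = 8 hours 5 minutes.

8 hours 5 minutes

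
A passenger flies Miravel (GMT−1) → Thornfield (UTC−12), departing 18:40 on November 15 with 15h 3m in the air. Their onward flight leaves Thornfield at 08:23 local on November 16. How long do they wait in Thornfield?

Convert departure to UTC: 18:40 + 1:00 = 19:40 UTC on Nov 15.
Add 15 hours and 3 minutes flight time → 10:43 UTC (Nov 16).
Thornfield is UTC−12:00, so local arrival = 10:43 − 12:00 = 22:43 on Nov 15.
Layover = 08:23 − 22:43 (+1 day) = 9 hours 40 minutes.

9 hours 40 minutes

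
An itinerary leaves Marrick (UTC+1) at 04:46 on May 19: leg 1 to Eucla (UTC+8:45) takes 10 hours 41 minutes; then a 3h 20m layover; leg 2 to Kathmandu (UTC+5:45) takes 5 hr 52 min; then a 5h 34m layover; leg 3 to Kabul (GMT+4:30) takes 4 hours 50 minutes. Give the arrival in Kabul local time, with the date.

Convert departure to UTC: 04:46 − 1:00 = 03:46 UTC on May 19.
Add 10 hours 41 minutes leg 1 → 14:27 UTC.
Add 3 hours and 20 minutes layover in Eucla → 17:47 UTC.
Add 5 hours 52 minutes leg 2 → 23:39 UTC.
Add 5 hours 34 minutes layover in Kathmandu → 05:13 UTC (May 20).
Add 4 hours 50 minutes leg 3 → 10:03 UTC.
Kabul is UTC+4:30, so local arrival = 10:03 + 4:30 = 14:33 on May 20.

14:33 on May 20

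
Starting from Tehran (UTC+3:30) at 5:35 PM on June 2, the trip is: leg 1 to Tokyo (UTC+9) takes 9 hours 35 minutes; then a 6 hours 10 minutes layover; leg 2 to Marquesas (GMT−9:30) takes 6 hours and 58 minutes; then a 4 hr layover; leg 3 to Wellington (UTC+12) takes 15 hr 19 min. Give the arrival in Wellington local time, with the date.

8:07 PM on June 4

Convert departure to UTC: 5:35 PM − 3:30 = 2:05 PM UTC on Jun 2.
Add 9 hours 35 minutes leg 1 → 11:40 PM UTC.
Add 6 hours and 10 minutes layover in Tokyo → 5:50 AM UTC (Jun 3).
Add 6 hours 58 minutes leg 2 → 12:48 PM UTC.
Add 4 hours layover in Marquesas → 4:48 PM UTC.
Add 15 hours and 19 minutes leg 3 → 8:07 AM UTC (Jun 4).
Wellington is UTC+12:00, so local arrival = 8:07 AM + 12:00 = 8:07 PM on Jun 4.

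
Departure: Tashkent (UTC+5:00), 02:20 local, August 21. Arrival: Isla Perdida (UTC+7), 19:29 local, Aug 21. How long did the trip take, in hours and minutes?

15 hours 9 minutes

Isla Perdida is 2:00 ahead of Tashkent.
Clock-face elapsed time (ignoring zones) is 17 hours 9 minutes.
Actual elapsed = 17 hours 9 minutes − 2:00 = 15 hours 9 minutes.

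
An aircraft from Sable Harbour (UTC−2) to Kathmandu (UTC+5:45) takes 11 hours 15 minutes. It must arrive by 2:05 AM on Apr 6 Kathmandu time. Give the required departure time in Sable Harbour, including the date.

7:05 AM on April 5

Target arrival in UTC: 2:05 AM − 5:45 = 8:20 PM on Apr 5.
Subtract 11 hours and 15 minutes → departure 9:05 AM UTC on Apr 5.
Sable Harbour is UTC−2:00: 9:05 AM − 2:00 = 7:05 AM on Apr 5.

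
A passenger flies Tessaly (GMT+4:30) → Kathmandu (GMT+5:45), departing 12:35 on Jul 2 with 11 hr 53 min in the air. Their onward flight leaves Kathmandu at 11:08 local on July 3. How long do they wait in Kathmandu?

9 hours 25 minutes

Convert departure to UTC: 12:35 − 4:30 = 08:05 UTC on Jul 2.
Add 11 hours 53 minutes flight time → 19:58 UTC.
Kathmandu is UTC+5:45, so local arrival = 19:58 + 5:45 = 01:43 on Jul 3.
Layover = 11:08 − 01:43 = 9 hours 25 minutes.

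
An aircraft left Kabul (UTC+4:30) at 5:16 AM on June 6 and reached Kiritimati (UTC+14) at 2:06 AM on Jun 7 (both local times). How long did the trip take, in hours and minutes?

Departure in UTC: 5:16 AM − 4:30 = 12:46 AM on Jun 6.
Arrival in UTC: 2:06 AM − 14:00 = 12:06 PM on Jun 6.
Elapsed = 12:06 PM − 12:46 AM = 11 hours 20 minutes.

11 hours 20 minutes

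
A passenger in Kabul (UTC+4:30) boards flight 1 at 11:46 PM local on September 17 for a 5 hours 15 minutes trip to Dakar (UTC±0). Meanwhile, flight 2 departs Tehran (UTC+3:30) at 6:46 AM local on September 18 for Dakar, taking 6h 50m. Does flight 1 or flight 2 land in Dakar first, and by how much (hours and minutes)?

the first, by 9 hours 35 minutes

Flight 1 in UTC: 11:46 PM − 4:30 = 7:16 PM on Sep 17.
+5 hours 15 minutes → arrive 12:31 AM UTC on Sep 18.
Flight 2 in UTC: 6:46 AM − 3:30 = 3:16 AM on Sep 18.
+6 hours and 50 minutes → arrive 10:06 AM UTC on Sep 18.
Flight 1 lands earlier by 9 hours 35 minutes.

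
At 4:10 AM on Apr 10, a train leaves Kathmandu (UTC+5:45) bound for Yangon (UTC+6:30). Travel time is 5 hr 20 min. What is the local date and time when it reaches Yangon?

Convert departure to UTC: 4:10 AM − 5:45 = 10:25 PM UTC on Apr 9.
Add 5 hours 20 minutes travel time → 3:45 AM UTC (Apr 10).
Yangon is UTC+6:30, so local arrival = 3:45 AM + 6:30 = 10:15 AM on Apr 10.

10:15 AM on Apr 10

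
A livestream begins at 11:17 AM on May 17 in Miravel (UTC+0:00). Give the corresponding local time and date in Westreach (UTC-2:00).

Westreach is 2:00 behind Miravel.
Shift by the zone difference: 11:17 AM − 2:00 = 9:17 AM on May 17 in Westreach.

9:17 AM on May 17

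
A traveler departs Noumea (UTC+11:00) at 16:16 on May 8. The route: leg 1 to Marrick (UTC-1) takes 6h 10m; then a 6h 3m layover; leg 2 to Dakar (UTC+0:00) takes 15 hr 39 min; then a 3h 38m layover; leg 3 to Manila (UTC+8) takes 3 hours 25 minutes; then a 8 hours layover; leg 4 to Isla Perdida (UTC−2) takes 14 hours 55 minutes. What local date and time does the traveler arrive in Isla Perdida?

Convert departure to UTC: 16:16 − 11:00 = 05:16 UTC on May 8.
Add 6 hours 10 minutes leg 1 → 11:26 UTC.
Add 6 hours and 3 minutes layover in Marrick → 17:29 UTC.
Add 15 hours 39 minutes leg 2 → 09:08 UTC (May 9).
Add 3 hours and 38 minutes layover in Dakar → 12:46 UTC.
Add 3 hours and 25 minutes leg 3 → 16:11 UTC.
Add 8 hours layover in Manila → 00:11 UTC (May 10).
Add 14 hours 55 minutes leg 4 → 15:06 UTC.
Isla Perdida is UTC−2:00, so local arrival = 15:06 − 2:00 = 13:06 on May 10.

13:06 on May 10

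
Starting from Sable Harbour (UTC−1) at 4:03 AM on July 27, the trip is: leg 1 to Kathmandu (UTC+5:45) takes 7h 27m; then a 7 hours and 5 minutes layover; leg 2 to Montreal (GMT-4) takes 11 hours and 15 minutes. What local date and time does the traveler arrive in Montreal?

2:50 AM on July 28

Convert departure to UTC: 4:03 AM + 1:00 = 5:03 AM UTC on Jul 27.
Add 7 hours 27 minutes leg 1 → 12:30 PM UTC.
Add 7 hours 5 minutes layover in Kathmandu → 7:35 PM UTC.
Add 11 hours 15 minutes leg 2 → 6:50 AM UTC (Jul 28).
Montreal is UTC−4:00, so local arrival = 6:50 AM − 4:00 = 2:50 AM on Jul 28.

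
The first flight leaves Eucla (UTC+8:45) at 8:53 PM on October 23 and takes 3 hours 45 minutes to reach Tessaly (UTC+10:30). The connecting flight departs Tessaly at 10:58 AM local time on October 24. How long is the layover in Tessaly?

8 hours 35 minutes

Convert departure to UTC: 8:53 PM − 8:45 = 12:08 PM UTC on Oct 23.
Add 3 hours 45 minutes flight time → 3:53 PM UTC.
Tessaly is UTC+10:30, so local arrival = 3:53 PM + 10:30 = 2:23 AM on Oct 24.
Layover = 10:58 AM − 2:23 AM = 8 hours 35 minutes.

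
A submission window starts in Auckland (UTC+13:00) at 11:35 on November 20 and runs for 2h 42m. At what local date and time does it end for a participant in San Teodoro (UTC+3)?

04:17 on November 20

Convert start to UTC: 11:35 − 13:00 = 22:35 UTC on Nov 19.
Add 2 hours and 42 minutes duration → 01:17 UTC (Nov 20).
San Teodoro is UTC+3:00, so local end time = 01:17 + 3:00 = 04:17 on Nov 20.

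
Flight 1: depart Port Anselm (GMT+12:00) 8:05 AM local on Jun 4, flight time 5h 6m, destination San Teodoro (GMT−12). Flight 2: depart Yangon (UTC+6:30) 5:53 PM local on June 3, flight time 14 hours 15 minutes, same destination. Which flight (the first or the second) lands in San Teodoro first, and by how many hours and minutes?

the first, by 27 minutes

Flight 1 in UTC: 8:05 AM − 12:00 = 8:05 PM on Jun 3.
+5 hours 6 minutes → arrive 1:11 AM UTC on Jun 4.
Flight 2 in UTC: 5:53 PM − 6:30 = 11:23 AM on Jun 3.
+14 hours and 15 minutes → arrive 1:38 AM UTC on Jun 4.
Flight 1 lands earlier by 27 minutes.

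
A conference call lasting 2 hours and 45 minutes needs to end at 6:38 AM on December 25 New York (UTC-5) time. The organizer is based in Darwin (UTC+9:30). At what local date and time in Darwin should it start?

Target end time in UTC: 6:38 AM + 5:00 = 11:38 AM on Dec 25.
Subtract 2 hours and 45 minutes → start 8:53 AM UTC on Dec 25.
Darwin is UTC+9:30: 8:53 AM + 9:30 = 6:23 PM on Dec 25.

6:23 PM on Dec 25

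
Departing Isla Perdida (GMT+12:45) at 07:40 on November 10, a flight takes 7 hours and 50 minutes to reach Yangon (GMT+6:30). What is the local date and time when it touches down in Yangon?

Convert departure to UTC: 07:40 − 12:45 = 18:55 UTC on Nov 9.
Add 7 hours 50 minutes travel time → 02:45 UTC (Nov 10).
Yangon is UTC+6:30, so local arrival = 02:45 + 6:30 = 09:15 on Nov 10.

09:15 on November 10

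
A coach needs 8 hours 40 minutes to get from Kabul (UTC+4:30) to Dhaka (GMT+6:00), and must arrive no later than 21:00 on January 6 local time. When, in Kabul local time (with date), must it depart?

Target arrival in UTC: 21:00 − 6:00 = 15:00 on Jan 6.
Subtract 8 hours 40 minutes → departure 06:20 UTC on Jan 6.
Kabul is UTC+4:30: 06:20 + 4:30 = 10:50 on Jan 6.

10:50 on Jan 6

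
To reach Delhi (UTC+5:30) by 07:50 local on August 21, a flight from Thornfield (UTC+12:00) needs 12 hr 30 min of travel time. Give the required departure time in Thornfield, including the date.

01:50 on August 21

Target arrival in UTC: 07:50 − 5:30 = 02:20 on Aug 21.
Subtract 12 hours 30 minutes → departure 13:50 UTC on Aug 20.
Thornfield is UTC+12:00: 13:50 + 12:00 = 01:50 on Aug 21.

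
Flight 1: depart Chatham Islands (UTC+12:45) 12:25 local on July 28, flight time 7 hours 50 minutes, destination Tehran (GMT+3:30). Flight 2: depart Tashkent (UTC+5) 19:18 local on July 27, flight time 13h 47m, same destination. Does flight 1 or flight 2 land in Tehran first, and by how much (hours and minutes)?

the second, by 3 hours 25 minutes

Flight 1 in UTC: 12:25 − 12:45 = 23:40 on Jul 27.
+7 hours and 50 minutes → arrive 07:30 UTC on Jul 28.
Flight 2 in UTC: 19:18 − 5:00 = 14:18 on Jul 27.
+13 hours and 47 minutes → arrive 04:05 UTC on Jul 28.
Flight 2 lands earlier by 3 hours 25 minutes.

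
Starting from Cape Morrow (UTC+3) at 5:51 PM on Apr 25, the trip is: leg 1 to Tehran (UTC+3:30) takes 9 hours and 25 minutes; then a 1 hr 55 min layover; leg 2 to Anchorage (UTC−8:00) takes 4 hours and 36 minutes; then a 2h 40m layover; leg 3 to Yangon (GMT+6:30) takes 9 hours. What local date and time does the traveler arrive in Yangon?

Convert departure to UTC: 5:51 PM − 3:00 = 2:51 PM UTC on Apr 25.
Add 9 hours 25 minutes leg 1 → 12:16 AM UTC (Apr 26).
Add 1 hour and 55 minutes layover in Tehran → 2:11 AM UTC.
Add 4 hours and 36 minutes leg 2 → 6:47 AM UTC.
Add 2 hours 40 minutes layover in Anchorage → 9:27 AM UTC.
Add 9 hours leg 3 → 6:27 PM UTC.
Yangon is UTC+6:30, so local arrival = 6:27 PM + 6:30 = 12:57 AM on Apr 27.

12:57 AM on April 27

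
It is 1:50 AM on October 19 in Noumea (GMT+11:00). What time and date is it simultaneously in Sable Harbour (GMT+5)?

Sable Harbour is 6:00 behind Noumea.
Shift by the zone difference: 1:50 AM − 6:00 = 7:50 PM on Oct 18 in Sable Harbour.

7:50 PM on October 18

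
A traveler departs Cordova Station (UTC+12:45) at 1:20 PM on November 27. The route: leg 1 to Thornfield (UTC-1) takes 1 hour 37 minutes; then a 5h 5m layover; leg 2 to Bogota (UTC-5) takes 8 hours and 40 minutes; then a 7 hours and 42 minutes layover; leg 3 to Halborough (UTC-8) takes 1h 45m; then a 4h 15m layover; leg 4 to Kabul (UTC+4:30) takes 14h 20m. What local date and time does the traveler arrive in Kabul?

12:29 AM on November 29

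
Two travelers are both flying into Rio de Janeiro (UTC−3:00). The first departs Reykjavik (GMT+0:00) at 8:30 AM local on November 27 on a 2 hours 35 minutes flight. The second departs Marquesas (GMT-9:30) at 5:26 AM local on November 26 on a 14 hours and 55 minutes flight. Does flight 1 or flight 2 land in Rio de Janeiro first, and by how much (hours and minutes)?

Flight 1 departs at 8:30 AM UTC (Nov 27).
+2 hours and 35 minutes → arrive 11:05 AM UTC on Nov 27.
Flight 2 in UTC: 5:26 AM + 9:30 = 2:56 PM on Nov 26.
+14 hours 55 minutes → arrive 5:51 AM UTC on Nov 27.
Flight 2 lands earlier by 5 hours 14 minutes.

the second, by 5 hours 14 minutes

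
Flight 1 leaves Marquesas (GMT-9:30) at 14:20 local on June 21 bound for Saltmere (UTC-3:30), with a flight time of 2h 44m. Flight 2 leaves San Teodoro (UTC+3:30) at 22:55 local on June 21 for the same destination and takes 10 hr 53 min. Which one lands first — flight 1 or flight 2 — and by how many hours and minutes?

the first, by 3 hours 44 minutes

Flight 1 in UTC: 14:20 + 9:30 = 23:50 on Jun 21.
+2 hours 44 minutes → arrive 02:34 UTC on Jun 22.
Flight 2 in UTC: 22:55 − 3:30 = 19:25 on Jun 21.
+10 hours 53 minutes → arrive 06:18 UTC on Jun 22.
Flight 1 lands earlier by 3 hours 44 minutes.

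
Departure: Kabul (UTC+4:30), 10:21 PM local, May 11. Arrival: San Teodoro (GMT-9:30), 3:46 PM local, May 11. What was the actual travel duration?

Departure in UTC: 10:21 PM − 4:30 = 5:51 PM on May 11.
Arrival in UTC: 3:46 PM + 9:30 = 1:16 AM on May 12.
Elapsed = 1:16 AM − 5:51 PM (+1 day) = 7 hours 25 minutes.

7 hours 25 minutes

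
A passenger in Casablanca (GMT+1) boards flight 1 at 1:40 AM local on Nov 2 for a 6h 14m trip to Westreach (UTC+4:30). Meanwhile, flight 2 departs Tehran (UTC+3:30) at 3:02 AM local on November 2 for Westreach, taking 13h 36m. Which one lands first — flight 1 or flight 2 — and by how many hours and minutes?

the first, by 6 hours 14 minutes

Flight 1 in UTC: 1:40 AM − 1:00 = 12:40 AM on Nov 2.
+6 hours 14 minutes → arrive 6:54 AM UTC on Nov 2.
Flight 2 in UTC: 3:02 AM − 3:30 = 11:32 PM on Nov 1.
+13 hours and 36 minutes → arrive 1:08 PM UTC on Nov 2.
Flight 1 lands earlier by 6 hours 14 minutes.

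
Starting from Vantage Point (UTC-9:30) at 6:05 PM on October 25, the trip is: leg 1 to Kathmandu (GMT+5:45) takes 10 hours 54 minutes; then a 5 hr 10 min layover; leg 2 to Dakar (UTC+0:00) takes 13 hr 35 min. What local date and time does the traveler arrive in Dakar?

9:14 AM on October 27

Convert departure to UTC: 6:05 PM + 9:30 = 3:35 AM UTC on Oct 26.
Add 10 hours and 54 minutes leg 1 → 2:29 PM UTC.
Add 5 hours and 10 minutes layover in Kathmandu → 7:39 PM UTC.
Add 13 hours and 35 minutes leg 2 → 9:14 AM UTC (Oct 27).
Dakar is UTC+0, so local arrival is the same: 9:14 AM on Oct 27.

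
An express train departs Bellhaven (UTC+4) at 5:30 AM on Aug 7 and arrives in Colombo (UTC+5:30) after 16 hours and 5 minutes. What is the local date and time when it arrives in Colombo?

11:05 PM on August 7

Convert departure to UTC: 5:30 AM − 4:00 = 1:30 AM UTC on Aug 7.
Add 16 hours 5 minutes travel time → 5:35 PM UTC.
Colombo is UTC+5:30, so local arrival = 5:35 PM + 5:30 = 11:05 PM on Aug 7.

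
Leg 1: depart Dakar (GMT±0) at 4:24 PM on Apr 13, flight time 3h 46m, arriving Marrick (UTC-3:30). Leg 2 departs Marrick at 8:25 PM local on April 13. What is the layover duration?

Dakar is at UTC+0, so departure is already 4:24 PM UTC on Apr 13.
Add 3 hours 46 minutes flight time → 8:10 PM UTC.
Marrick is UTC−3:30, so local arrival = 8:10 PM − 3:30 = 4:40 PM on Apr 13.
Layover = 8:25 PM − 4:40 PM = 3 hours 45 minutes.

3 hours 45 minutes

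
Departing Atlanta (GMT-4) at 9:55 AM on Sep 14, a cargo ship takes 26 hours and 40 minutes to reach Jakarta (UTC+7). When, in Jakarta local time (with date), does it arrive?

11:35 PM on Sep 15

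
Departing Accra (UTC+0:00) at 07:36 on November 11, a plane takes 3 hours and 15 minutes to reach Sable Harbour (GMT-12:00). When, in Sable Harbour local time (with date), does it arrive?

22:51 on November 10

Accra is at UTC+0, so departure is already 07:36 UTC on Nov 11.
Add 3 hours 15 minutes travel time → 10:51 UTC.
Sable Harbour is UTC−12:00, so local arrival = 10:51 − 12:00 = 22:51 on Nov 10.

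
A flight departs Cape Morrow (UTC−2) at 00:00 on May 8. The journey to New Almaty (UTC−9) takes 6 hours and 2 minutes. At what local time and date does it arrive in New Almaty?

New Almaty is 7:00 behind Cape Morrow.
After 6 hours 2 minutes it is 06:02 in Cape Morrow.
Shift by the zone difference: 06:02 − 7:00 = 23:02 on May 7 in New Almaty.

23:02 on May 7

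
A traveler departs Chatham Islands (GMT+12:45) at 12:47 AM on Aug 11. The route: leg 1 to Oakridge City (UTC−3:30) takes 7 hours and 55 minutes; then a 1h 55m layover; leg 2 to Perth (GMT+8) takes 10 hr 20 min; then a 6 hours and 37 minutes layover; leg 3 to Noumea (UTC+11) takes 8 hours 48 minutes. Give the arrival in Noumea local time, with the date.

10:37 AM on August 12

Convert departure to UTC: 12:47 AM − 12:45 = 12:02 PM UTC on Aug 10.
Add 7 hours 55 minutes leg 1 → 7:57 PM UTC.
Add 1 hour 55 minutes layover in Oakridge City → 9:52 PM UTC.
Add 10 hours 20 minutes leg 2 → 8:12 AM UTC (Aug 11).
Add 6 hours 37 minutes layover in Perth → 2:49 PM UTC.
Add 8 hours and 48 minutes leg 3 → 11:37 PM UTC.
Noumea is UTC+11:00, so local arrival = 11:37 PM + 11:00 = 10:37 AM on Aug 12.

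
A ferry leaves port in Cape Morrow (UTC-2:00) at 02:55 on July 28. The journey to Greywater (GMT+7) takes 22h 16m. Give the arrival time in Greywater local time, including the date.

10:11 on Jul 29

Convert departure to UTC: 02:55 + 2:00 = 04:55 UTC on Jul 28.
Add 22 hours 16 minutes travel time → 03:11 UTC (Jul 29).
Greywater is UTC+7:00, so local arrival = 03:11 + 7:00 = 10:11 on Jul 29.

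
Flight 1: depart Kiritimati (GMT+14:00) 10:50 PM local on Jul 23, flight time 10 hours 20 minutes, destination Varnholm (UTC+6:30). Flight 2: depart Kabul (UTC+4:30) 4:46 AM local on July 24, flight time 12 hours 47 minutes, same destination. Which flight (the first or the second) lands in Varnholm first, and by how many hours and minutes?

the first, by 17 hours 53 minutes

Flight 1 in UTC: 10:50 PM − 14:00 = 8:50 AM on Jul 23.
+10 hours and 20 minutes → arrive 7:10 PM UTC on Jul 23.
Flight 2 in UTC: 4:46 AM − 4:30 = 12:16 AM on Jul 24.
+12 hours 47 minutes → arrive 1:03 PM UTC on Jul 24.
Flight 1 lands earlier by 17 hours 53 minutes.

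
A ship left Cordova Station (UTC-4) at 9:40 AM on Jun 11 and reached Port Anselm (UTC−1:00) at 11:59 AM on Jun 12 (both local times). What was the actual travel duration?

23 hours 19 minutes

Departure in UTC: 9:40 AM + 4:00 = 1:40 PM on Jun 11.
Arrival in UTC: 11:59 AM + 1:00 = 12:59 PM on Jun 12.
Elapsed = 12:59 PM − 1:40 PM (+1 day) = 23 hours 19 minutes.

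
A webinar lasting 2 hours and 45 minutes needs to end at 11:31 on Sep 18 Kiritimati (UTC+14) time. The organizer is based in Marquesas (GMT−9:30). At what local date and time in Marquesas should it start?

09:16 on Sep 17

Target end time in UTC: 11:31 − 14:00 = 21:31 on Sep 17.
Subtract 2 hours 45 minutes → start 18:46 UTC on Sep 17.
Marquesas is UTC−9:30: 18:46 − 9:30 = 09:16 on Sep 17.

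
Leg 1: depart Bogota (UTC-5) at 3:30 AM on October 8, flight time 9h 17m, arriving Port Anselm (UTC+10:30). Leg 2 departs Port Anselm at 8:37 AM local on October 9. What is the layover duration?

Convert departure to UTC: 3:30 AM + 5:00 = 8:30 AM UTC on Oct 8.
Add 9 hours 17 minutes flight time → 5:47 PM UTC.
Port Anselm is UTC+10:30, so local arrival = 5:47 PM + 10:30 = 4:17 AM on Oct 9.
Layover = 8:37 AM − 4:17 AM = 4 hours 20 minutes.

4 hours 20 minutes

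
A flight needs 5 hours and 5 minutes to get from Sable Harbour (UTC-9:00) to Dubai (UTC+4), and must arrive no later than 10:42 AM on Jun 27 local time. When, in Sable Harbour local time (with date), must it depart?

Target arrival in UTC: 10:42 AM − 4:00 = 6:42 AM on Jun 27.
Subtract 5 hours 5 minutes → departure 1:37 AM UTC on Jun 27.
Sable Harbour is UTC−9:00: 1:37 AM − 9:00 = 4:37 PM on Jun 26.

4:37 PM on June 26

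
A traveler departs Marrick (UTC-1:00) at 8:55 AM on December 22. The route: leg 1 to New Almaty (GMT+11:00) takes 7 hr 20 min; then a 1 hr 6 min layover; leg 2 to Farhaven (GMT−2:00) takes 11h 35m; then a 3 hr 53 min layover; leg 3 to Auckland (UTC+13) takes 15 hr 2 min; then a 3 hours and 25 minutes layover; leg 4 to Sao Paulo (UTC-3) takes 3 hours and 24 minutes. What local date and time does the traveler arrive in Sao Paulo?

Convert departure to UTC: 8:55 AM + 1:00 = 9:55 AM UTC on Dec 22.
Add 7 hours 20 minutes leg 1 → 5:15 PM UTC.
Add 1 hour and 6 minutes layover in New Almaty → 6:21 PM UTC.
Add 11 hours 35 minutes leg 2 → 5:56 AM UTC (Dec 23).
Add 3 hours 53 minutes layover in Farhaven → 9:49 AM UTC.
Add 15 hours 2 minutes leg 3 → 12:51 AM UTC (Dec 24).
Add 3 hours 25 minutes layover in Auckland → 4:16 AM UTC.
Add 3 hours 24 minutes leg 4 → 7:40 AM UTC.
Sao Paulo is UTC−3:00, so local arrival = 7:40 AM − 3:00 = 4:40 AM on Dec 24.

4:40 AM on December 24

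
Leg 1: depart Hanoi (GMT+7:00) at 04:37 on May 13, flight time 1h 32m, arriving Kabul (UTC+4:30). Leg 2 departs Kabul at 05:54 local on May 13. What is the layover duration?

Convert departure to UTC: 04:37 − 7:00 = 21:37 UTC on May 12.
Add 1 hour and 32 minutes flight time → 23:09 UTC.
Kabul is UTC+4:30, so local arrival = 23:09 + 4:30 = 03:39 on May 13.
Layover = 05:54 − 03:39 = 2 hours 15 minutes.

2 hours 15 minutes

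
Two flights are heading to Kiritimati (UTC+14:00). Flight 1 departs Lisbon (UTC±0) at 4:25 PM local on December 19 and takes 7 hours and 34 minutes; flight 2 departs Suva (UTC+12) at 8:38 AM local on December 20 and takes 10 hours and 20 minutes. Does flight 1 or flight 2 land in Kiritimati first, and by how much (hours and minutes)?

Flight 1 departs at 4:25 PM UTC (Dec 19).
+7 hours and 34 minutes → arrive 11:59 PM UTC on Dec 19.
Flight 2 in UTC: 8:38 AM − 12:00 = 8:38 PM on Dec 19.
+10 hours and 20 minutes → arrive 6:58 AM UTC on Dec 20.
Flight 1 lands earlier by 6 hours 59 minutes.

the first, by 6 hours 59 minutes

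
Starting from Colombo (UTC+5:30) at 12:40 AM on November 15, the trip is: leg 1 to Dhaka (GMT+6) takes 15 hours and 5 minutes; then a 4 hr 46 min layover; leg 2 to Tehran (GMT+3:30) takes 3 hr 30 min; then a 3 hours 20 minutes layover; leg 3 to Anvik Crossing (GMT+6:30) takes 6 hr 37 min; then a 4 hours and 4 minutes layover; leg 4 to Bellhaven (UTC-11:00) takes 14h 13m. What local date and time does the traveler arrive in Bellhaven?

Convert departure to UTC: 12:40 AM − 5:30 = 7:10 PM UTC on Nov 14.
Add 15 hours and 5 minutes leg 1 → 10:15 AM UTC (Nov 15).
Add 4 hours and 46 minutes layover in Dhaka → 3:01 PM UTC.
Add 3 hours and 30 minutes leg 2 → 6:31 PM UTC.
Add 3 hours 20 minutes layover in Tehran → 9:51 PM UTC.
Add 6 hours and 37 minutes leg 3 → 4:28 AM UTC (Nov 16).
Add 4 hours 4 minutes layover in Anvik Crossing → 8:32 AM UTC.
Add 14 hours 13 minutes leg 4 → 10:45 PM UTC.
Bellhaven is UTC−11:00, so local arrival = 10:45 PM − 11:00 = 11:45 AM on Nov 16.

11:45 AM on November 16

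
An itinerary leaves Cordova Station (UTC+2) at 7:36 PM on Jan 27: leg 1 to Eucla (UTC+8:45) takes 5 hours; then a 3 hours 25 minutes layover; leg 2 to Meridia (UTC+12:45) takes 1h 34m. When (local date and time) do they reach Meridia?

4:20 PM on January 28

Convert departure to UTC: 7:36 PM − 2:00 = 5:36 PM UTC on Jan 27.
Add 5 hours leg 1 → 10:36 PM UTC.
Add 3 hours and 25 minutes layover in Eucla → 2:01 AM UTC (Jan 28).
Add 1 hour and 34 minutes leg 2 → 3:35 AM UTC.
Meridia is UTC+12:45, so local arrival = 3:35 AM + 12:45 = 4:20 PM on Jan 28.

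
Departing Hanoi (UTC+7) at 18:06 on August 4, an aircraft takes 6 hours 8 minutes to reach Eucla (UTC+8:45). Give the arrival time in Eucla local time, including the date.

Eucla is 1:45 ahead of Hanoi.
After 6 hours 8 minutes it is 00:14 (Aug 5) in Hanoi.
Shift by the zone difference: 00:14 + 1:45 = 01:59 on Aug 5 in Eucla.

01:59 on August 5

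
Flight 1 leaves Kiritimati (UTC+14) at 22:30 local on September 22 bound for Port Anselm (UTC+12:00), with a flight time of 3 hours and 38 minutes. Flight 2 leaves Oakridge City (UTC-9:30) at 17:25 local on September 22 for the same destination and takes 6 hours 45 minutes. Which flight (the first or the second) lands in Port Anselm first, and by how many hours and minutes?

the first, by 21 hours 32 minutes

Flight 1 in UTC: 22:30 − 14:00 = 08:30 on Sep 22.
+3 hours and 38 minutes → arrive 12:08 UTC on Sep 22.
Flight 2 in UTC: 17:25 + 9:30 = 02:55 on Sep 23.
+6 hours and 45 minutes → arrive 09:40 UTC on Sep 23.
Flight 1 lands earlier by 21 hours 32 minutes.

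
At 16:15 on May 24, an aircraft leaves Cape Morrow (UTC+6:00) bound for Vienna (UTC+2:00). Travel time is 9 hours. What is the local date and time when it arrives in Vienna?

21:15 on May 24

Convert departure to UTC: 16:15 − 6:00 = 10:15 UTC on May 24.
Add 9 hours travel time → 19:15 UTC.
Vienna is UTC+2:00, so local arrival = 19:15 + 2:00 = 21:15 on May 24.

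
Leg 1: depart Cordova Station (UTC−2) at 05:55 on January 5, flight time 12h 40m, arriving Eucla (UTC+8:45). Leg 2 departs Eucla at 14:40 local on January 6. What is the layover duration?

Convert departure to UTC: 05:55 + 2:00 = 07:55 UTC on Jan 5.
Add 12 hours 40 minutes flight time → 20:35 UTC.
Eucla is UTC+8:45, so local arrival = 20:35 + 8:45 = 05:20 on Jan 6.
Layover = 14:40 − 05:20 = 9 hours 20 minutes.

9 hours 20 minutes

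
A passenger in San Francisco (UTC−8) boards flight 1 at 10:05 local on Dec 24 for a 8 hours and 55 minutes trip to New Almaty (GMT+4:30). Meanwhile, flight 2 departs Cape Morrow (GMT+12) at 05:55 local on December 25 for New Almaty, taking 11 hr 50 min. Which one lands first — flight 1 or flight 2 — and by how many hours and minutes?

the first, by 2 hours 45 minutes

Flight 1 in UTC: 10:05 + 8:00 = 18:05 on Dec 24.
+8 hours 55 minutes → arrive 03:00 UTC on Dec 25.
Flight 2 in UTC: 05:55 − 12:00 = 17:55 on Dec 24.
+11 hours and 50 minutes → arrive 05:45 UTC on Dec 25.
Flight 1 lands earlier by 2 hours 45 minutes.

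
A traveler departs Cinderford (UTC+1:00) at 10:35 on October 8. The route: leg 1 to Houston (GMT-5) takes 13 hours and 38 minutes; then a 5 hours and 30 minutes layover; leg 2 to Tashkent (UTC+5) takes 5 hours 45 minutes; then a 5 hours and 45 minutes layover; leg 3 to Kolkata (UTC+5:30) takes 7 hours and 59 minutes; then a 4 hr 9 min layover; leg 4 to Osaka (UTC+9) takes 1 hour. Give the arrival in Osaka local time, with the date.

14:21 on Oct 10

Convert departure to UTC: 10:35 − 1:00 = 09:35 UTC on Oct 8.
Add 13 hours and 38 minutes leg 1 → 23:13 UTC.
Add 5 hours 30 minutes layover in Houston → 04:43 UTC (Oct 9).
Add 5 hours 45 minutes leg 2 → 10:28 UTC.
Add 5 hours and 45 minutes layover in Tashkent → 16:13 UTC.
Add 7 hours and 59 minutes leg 3 → 00:12 UTC (Oct 10).
Add 4 hours and 9 minutes layover in Kolkata → 04:21 UTC.
Add 1 hour leg 4 → 05:21 UTC.
Osaka is UTC+9:00, so local arrival = 05:21 + 9:00 = 14:21 on Oct 10.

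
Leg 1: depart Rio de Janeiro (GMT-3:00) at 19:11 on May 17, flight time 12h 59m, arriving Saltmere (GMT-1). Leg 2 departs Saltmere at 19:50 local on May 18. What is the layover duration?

9 hours 40 minutes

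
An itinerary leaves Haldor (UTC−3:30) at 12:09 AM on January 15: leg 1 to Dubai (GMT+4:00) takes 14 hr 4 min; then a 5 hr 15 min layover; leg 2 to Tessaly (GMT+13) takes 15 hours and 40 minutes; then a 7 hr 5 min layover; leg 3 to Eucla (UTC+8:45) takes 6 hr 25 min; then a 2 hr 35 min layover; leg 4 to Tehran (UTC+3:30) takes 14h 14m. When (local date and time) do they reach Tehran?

12:27 AM on January 18

Convert departure to UTC: 12:09 AM + 3:30 = 3:39 AM UTC on Jan 15.
Add 14 hours and 4 minutes leg 1 → 5:43 PM UTC.
Add 5 hours and 15 minutes layover in Dubai → 10:58 PM UTC.
Add 15 hours and 40 minutes leg 2 → 2:38 PM UTC (Jan 16).
Add 7 hours 5 minutes layover in Tessaly → 9:43 PM UTC.
Add 6 hours and 25 minutes leg 3 → 4:08 AM UTC (Jan 17).
Add 2 hours and 35 minutes layover in Eucla → 6:43 AM UTC.
Add 14 hours and 14 minutes leg 4 → 8:57 PM UTC.
Tehran is UTC+3:30, so local arrival = 8:57 PM + 3:30 = 12:27 AM on Jan 18.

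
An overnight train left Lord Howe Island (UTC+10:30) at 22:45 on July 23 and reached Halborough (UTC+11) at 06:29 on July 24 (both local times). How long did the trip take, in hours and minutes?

7 hours 14 minutes

Halborough is 0:30 ahead of Lord Howe Island.
Clock-face elapsed time (ignoring zones) is 7 hours 44 minutes.
Actual elapsed = 7 hours 44 minutes − 0:30 = 7 hours 14 minutes.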